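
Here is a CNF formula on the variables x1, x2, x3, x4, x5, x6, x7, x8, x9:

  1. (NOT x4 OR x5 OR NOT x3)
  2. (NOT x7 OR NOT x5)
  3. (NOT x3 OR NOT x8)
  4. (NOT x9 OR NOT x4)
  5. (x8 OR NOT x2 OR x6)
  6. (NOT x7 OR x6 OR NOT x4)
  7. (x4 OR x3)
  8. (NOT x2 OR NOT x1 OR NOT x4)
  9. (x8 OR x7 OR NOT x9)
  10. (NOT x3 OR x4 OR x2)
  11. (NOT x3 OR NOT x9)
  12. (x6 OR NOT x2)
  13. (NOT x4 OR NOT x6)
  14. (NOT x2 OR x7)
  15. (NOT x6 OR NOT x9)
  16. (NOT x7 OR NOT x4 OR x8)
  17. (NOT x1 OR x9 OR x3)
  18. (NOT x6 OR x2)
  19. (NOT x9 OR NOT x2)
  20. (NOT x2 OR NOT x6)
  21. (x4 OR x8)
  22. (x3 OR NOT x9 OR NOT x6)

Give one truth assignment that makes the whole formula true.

x1 occurs only negated in the remaining clauses — set x1 = False.
Try x2 = False.
  then x6 is forced to False.
Try x3 = False.
  then x4 is forced to True.
  then x9 is forced to False.
  then x7 is forced to False.
x5, x8 are now unconstrained; take x5 = False, x8 = False.
Every clause has at least one true literal under this assignment.

x1=0  x2=0  x3=0  x4=1  x5=0  x6=0  x7=0  x8=0  x9=0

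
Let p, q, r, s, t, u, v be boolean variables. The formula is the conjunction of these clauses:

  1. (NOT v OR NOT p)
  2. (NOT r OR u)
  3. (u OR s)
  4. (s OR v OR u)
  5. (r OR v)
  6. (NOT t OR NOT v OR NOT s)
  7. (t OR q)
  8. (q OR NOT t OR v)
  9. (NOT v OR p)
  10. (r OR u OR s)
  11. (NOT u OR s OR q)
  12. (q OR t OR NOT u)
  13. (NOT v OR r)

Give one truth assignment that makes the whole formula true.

p=False, q=True, r=True, s=False, t=False, u=True, v=False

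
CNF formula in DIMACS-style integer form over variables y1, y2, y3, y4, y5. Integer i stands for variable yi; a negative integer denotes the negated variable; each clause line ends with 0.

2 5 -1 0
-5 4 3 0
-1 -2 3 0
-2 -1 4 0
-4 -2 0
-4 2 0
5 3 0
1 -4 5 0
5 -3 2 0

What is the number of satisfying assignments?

4

The models are:
  y1=F y2=F y3=T y4=F y5=T
  y1=F y2=T y3=T y4=F y5=F
  y1=F y2=T y3=T y4=F y5=T
  y1=T y2=F y3=T y4=F y5=T
Count: 4.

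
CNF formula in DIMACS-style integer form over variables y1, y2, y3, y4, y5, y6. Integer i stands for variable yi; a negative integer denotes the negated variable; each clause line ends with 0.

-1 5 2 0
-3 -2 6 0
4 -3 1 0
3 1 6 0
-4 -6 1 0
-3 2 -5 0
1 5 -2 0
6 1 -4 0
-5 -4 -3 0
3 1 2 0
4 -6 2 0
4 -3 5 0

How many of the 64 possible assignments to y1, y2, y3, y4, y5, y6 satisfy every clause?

Case analysis on y1 and y3:
  y1=1, y3=1: remaining (y2,y4,y5,y6) ∈ {(1,0,1,1); (1,1,0,1)} — 2.
  y1=1, y3=0: 11 of the 16 assignments to (y2,y4,y5,y6) work.
  y1=0, y3=1: a clause becomes empty — 0.
  y1=0, y3=0: remaining (y2,y4,y5,y6) ∈ {(1,0,1,1)} — 1.
Total: 2 + 11 + 0 + 1 = 14.

14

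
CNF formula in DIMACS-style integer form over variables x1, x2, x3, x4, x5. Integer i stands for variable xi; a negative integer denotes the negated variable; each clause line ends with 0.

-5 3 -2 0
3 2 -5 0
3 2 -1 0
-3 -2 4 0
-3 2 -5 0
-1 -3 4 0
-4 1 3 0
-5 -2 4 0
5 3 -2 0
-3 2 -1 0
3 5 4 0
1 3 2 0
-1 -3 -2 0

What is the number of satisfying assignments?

4

Satisfying assignments:
  x1=F x2=F x3=T x4=F x5=F
  x1=F x2=F x3=T x4=T x5=F
  x1=F x2=T x3=T x4=T x5=F
  x1=F x2=T x3=T x4=T x5=T
Count: 4.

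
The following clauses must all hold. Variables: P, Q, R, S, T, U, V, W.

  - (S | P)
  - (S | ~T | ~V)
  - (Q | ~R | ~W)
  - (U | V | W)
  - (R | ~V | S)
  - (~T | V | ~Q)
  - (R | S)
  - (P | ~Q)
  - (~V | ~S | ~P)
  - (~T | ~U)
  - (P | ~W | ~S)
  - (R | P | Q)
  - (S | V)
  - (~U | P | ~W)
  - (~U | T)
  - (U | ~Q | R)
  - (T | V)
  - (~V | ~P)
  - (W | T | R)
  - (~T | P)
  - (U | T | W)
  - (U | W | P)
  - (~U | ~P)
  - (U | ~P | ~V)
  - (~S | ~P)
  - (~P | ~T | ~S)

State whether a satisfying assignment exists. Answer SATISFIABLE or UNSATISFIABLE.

UNSATISFIABLE

P = True:
  propagation gives V=False, S=True; an empty clause results — contradiction.
P = False:
  propagation gives S=True, Q=False, W=False, R=True; an empty clause results — contradiction.
Every branch closes, so no satisfying assignment exists.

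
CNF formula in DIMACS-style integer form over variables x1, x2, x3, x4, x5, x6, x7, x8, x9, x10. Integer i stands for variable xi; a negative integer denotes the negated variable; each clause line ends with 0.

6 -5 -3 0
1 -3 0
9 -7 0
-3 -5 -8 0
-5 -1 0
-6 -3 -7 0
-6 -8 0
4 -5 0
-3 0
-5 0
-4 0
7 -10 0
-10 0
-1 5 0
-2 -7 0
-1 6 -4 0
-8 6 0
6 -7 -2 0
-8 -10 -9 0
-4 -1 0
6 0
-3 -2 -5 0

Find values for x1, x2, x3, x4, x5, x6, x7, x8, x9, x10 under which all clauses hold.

x1=F, x2=T, x3=F, x4=F, x5=F, x6=T, x7=F, x8=F, x9=T, x10=F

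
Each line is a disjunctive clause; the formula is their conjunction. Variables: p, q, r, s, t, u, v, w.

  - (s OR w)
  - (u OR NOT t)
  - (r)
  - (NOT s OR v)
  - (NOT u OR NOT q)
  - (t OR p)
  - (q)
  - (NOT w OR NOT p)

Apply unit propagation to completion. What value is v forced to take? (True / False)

Unit clause (r) sets r = True.
Unit clause (q) sets q = True.
(NOT q OR NOT u): since q = True, the clause reduces to (NOT u). u = False.
In (u OR NOT t), u is now false; NOT t must hold, so t = False.
In (p OR t), t is now false; p must hold, so p = True.
(NOT w OR NOT p) with p = True leaves only NOT w, so w = False.
In (w OR s), w is now false; s must hold, so s = True.
(NOT s OR v): since s = True, the clause reduces to (v). v = True.

True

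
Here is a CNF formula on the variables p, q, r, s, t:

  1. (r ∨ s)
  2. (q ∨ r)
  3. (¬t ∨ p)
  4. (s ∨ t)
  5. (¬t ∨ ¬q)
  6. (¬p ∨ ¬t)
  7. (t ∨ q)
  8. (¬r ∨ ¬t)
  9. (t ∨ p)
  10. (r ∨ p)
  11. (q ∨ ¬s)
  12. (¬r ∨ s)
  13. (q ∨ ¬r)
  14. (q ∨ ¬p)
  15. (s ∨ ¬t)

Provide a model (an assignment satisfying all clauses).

p = True, q = True, r = False, s = True, t = False

Set p = True and propagate.
  then t is forced to False.
  then s is forced to True.
  then q is forced to True.
r is now unconstrained; take r = False.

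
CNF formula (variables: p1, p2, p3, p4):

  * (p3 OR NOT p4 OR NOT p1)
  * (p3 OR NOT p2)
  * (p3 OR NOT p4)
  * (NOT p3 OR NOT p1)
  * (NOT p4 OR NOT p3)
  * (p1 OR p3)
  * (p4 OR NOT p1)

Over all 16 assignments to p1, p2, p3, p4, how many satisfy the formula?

Satisfying assignments:
  p1=0 p2=0 p3=1 p4=0
  p1=0 p2=1 p3=1 p4=0
Count: 2.

2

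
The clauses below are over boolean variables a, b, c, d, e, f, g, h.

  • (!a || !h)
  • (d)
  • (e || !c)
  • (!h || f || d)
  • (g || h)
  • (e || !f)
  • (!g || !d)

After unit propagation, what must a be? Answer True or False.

Unit clause (d) sets d = True.
(!g || !d): since d = True, the clause reduces to (!g). g = False.
From (h || g) and g = False: h = True.
(!h || !a) with h = True leaves only !a, so a = False.

False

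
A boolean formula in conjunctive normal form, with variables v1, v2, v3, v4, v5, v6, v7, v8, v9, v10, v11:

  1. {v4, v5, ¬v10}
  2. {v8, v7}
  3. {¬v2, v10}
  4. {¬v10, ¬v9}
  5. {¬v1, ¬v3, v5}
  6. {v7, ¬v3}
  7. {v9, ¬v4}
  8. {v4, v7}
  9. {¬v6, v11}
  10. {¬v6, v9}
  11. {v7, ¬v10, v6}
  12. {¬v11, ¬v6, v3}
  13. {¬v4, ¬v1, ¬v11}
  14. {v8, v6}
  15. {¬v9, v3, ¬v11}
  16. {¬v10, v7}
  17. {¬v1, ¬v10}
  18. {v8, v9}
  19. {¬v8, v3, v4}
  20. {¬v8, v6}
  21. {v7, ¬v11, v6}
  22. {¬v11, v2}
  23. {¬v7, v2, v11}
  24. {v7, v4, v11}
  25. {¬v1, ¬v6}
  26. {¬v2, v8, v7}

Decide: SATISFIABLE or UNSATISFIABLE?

UNSATISFIABLE

v7 = True:
  v6 = True:
    propagation gives v11=True, v9=True, v10=False, v2=False; an empty clause results — contradiction.
  v6 = False:
    propagation gives v8=True; an empty clause results — contradiction.
v7 = False:
  propagation gives v8=True, v3=False, v4=True, v9=True; an empty clause results — contradiction.
Every branch closes, so no satisfying assignment exists.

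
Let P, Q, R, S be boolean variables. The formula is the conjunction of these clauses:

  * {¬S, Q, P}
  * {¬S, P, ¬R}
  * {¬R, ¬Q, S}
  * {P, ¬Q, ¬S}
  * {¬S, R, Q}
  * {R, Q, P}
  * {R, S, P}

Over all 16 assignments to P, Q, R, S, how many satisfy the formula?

7

Case analysis on S and P:
  S=1, P=1: remaining (Q,R) ∈ {(0,1); (1,0); (1,1)} — 3.
  S=1, P=0: a clause becomes empty — 0.
  S=0, P=1: remaining (Q,R) ∈ {(0,0); (0,1); (1,0)} — 3.
  S=0, P=0: remaining (Q,R) ∈ {(0,1)} — 1.
Total: 3 + 0 + 3 + 1 = 7.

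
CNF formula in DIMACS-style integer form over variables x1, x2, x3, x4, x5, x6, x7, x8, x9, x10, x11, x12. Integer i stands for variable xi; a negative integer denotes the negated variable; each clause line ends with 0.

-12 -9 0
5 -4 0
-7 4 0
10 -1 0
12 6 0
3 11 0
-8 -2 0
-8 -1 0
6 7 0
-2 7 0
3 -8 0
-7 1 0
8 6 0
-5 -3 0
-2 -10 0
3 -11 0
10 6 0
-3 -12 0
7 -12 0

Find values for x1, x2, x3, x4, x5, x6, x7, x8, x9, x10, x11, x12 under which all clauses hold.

x1=F, x2=F, x3=T, x4=F, x5=F, x6=T, x7=F, x8=T, x9=T, x10=F, x11=F, x12=F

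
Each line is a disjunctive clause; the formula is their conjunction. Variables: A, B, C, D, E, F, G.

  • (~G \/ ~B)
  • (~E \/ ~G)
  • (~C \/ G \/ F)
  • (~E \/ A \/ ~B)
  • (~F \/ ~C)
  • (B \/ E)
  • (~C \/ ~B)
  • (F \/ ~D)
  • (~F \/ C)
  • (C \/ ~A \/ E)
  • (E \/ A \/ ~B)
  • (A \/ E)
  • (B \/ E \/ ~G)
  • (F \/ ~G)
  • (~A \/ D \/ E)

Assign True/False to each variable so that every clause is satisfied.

A=F, B=F, C=F, D=F, E=T, F=F, G=F

Check each clause:
  1. (~G \/ ~B) — ~G is true.
  2. (~E \/ ~G) — ~G is true.
  3. (~C \/ G \/ F) — ~C is true.
  4. (~B \/ ~E \/ A) — ~B is true.
  5. (~F \/ ~C) — ~F is true.
  6. (B \/ E) — E is true.
  7. (~C \/ ~B) — ~C is true.
  8. (~D \/ F) — ~D is true.
  9. (C \/ ~F) — ~F is true.
  10. (E \/ C \/ ~A) — E is true.
  11. (E \/ ~B \/ A) — E is true.
  12. (E \/ A) — E is true.
  13. (E \/ ~G \/ B) — ~G is true.
  14. (~G \/ F) — ~G is true.
  15. (~A \/ D \/ E) — E is true.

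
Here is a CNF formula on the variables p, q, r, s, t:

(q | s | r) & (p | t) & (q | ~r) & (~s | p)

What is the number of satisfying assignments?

12

Case analysis on p and q:
  p=1, q=1: r, s, t free → 2^3 = 8.
  p=1, q=0: remaining (r,s,t) ∈ {(0,1,0); (0,1,1)} — 2.
  p=0, q=1: remaining (r,s,t) ∈ {(0,0,1); (1,0,1)} — 2.
  p=0, q=0: a clause becomes empty — 0.
Total: 8 + 2 + 2 + 0 = 12.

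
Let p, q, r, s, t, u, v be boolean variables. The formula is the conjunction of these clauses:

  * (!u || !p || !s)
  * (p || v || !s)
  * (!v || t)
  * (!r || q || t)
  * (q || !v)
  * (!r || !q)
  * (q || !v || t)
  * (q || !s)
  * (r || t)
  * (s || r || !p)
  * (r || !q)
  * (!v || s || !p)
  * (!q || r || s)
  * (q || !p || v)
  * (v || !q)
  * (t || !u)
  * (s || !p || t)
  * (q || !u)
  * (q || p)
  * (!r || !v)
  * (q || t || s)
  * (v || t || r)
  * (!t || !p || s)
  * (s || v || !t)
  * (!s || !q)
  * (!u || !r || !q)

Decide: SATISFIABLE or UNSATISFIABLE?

UNSATISFIABLE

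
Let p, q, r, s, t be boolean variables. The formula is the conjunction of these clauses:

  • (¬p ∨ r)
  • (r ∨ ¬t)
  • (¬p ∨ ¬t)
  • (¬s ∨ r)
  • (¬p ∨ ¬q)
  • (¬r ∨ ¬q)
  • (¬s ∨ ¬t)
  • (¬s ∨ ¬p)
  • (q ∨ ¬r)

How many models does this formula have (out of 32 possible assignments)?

2

The models are:
  p=F q=F r=F s=F t=F
  p=F q=T r=F s=F t=F
Count: 2.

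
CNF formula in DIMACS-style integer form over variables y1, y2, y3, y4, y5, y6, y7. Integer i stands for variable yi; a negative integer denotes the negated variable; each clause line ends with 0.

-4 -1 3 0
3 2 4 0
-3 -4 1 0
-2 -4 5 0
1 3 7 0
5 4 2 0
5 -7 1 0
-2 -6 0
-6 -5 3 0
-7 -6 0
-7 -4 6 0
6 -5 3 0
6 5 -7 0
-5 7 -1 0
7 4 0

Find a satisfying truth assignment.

y1=1, y2=0, y3=1, y4=1, y5=0, y6=1, y7=0

Check each clause:
  1. (~y4 \/ ~y1 \/ y3) — y3 is true.
  2. (y4 \/ y2 \/ y3) — y3 is true.
  3. (y1 \/ ~y3 \/ ~y4) — y1 is true.
  4. (~y4 \/ y5 \/ ~y2) — ~y2 is true.
  5. (y3 \/ y7 \/ y1) — y1 is true.
  6. (y2 \/ y5 \/ y4) — y4 is true.
  7. (y1 \/ ~y7 \/ y5) — y1 is true.
  8. (~y2 \/ ~y6) — ~y2 is true.
  9. (~y5 \/ y3 \/ ~y6) — y3 is true.
  10. (~y6 \/ ~y7) — ~y7 is true.
  11. (y6 \/ ~y7 \/ ~y4) — ~y7 is true.
  12. (y6 \/ y3 \/ ~y5) — y3 is true.
  13. (~y7 \/ y5 \/ y6) — ~y7 is true.
  14. (~y5 \/ ~y1 \/ y7) — ~y5 is true.
  15. (y7 \/ y4) — y4 is true.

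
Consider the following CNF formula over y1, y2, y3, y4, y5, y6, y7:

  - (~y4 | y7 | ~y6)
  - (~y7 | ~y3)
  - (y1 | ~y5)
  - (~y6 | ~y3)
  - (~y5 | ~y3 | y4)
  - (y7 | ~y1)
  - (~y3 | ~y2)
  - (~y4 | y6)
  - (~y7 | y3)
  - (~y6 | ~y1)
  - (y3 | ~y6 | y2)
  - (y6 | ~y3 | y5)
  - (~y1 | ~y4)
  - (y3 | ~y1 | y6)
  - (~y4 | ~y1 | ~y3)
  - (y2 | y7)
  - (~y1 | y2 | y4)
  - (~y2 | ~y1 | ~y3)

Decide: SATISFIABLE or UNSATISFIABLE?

Try y1 = False.
  then y5 is forced to False.
Branch on y2: take y2 = True.
  then y3 is forced to False.
  then y7 is forced to False.
Set y4 = False and propagate.
y6 is now unconstrained; take y6 = True.
So y1=False, y2=True, y3=False, y4=False, y5=False, y6=True, y7=False is a satisfying assignment.

SATISFIABLE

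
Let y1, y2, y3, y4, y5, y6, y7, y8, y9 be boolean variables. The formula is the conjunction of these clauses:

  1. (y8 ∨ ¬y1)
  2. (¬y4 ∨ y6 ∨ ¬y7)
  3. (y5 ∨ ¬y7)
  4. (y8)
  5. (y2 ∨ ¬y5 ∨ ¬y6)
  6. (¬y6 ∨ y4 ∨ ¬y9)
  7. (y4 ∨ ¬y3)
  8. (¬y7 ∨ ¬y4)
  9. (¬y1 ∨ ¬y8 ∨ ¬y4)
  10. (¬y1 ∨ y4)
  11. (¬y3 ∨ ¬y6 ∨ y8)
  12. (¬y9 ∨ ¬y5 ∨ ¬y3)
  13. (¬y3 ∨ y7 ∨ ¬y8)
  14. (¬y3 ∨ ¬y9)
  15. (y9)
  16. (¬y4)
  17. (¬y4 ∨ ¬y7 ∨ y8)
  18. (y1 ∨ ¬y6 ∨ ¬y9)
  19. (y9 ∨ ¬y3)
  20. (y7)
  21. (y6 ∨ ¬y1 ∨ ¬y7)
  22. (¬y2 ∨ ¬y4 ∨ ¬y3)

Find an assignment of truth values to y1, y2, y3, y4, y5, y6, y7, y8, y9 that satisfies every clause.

y1=F, y2=F, y3=F, y4=F, y5=T, y6=F, y7=T, y8=T, y9=T

Check each clause:
  1. (y8 ∨ ¬y1) — y8 is true.
  2. (¬y4 ∨ ¬y7 ∨ y6) — ¬y4 is true.
  3. (¬y7 ∨ y5) — y5 is true.
  4. (y8) — y8 is true.
  5. (¬y6 ∨ ¬y5 ∨ y2) — ¬y6 is true.
  6. (¬y9 ∨ ¬y6 ∨ y4) — ¬y6 is true.
  7. (y4 ∨ ¬y3) — ¬y3 is true.
  8. (¬y7 ∨ ¬y4) — ¬y4 is true.
  9. (¬y8 ∨ ¬y1 ∨ ¬y4) — ¬y4 is true.
  10. (y4 ∨ ¬y1) — ¬y1 is true.
  11. (¬y3 ∨ y8 ∨ ¬y6) — y8 is true.
  12. (¬y3 ∨ ¬y9 ∨ ¬y5) — ¬y3 is true.
  13. (¬y3 ∨ y7 ∨ ¬y8) — ¬y3 is true.
  14. (¬y9 ∨ ¬y3) — ¬y3 is true.
  15. (y9) — y9 is true.
  16. (¬y4) — ¬y4 is true.
  17. (y8 ∨ ¬y7 ∨ ¬y4) — y8 is true.
  18. (¬y6 ∨ y1 ∨ ¬y9) — ¬y6 is true.
  19. (y9 ∨ ¬y3) — y9 is true.
  20. (y7) — y7 is true.
  21. (¬y7 ∨ ¬y1 ∨ y6) — ¬y1 is true.
  22. (¬y4 ∨ ¬y2 ∨ ¬y3) — ¬y4 is true.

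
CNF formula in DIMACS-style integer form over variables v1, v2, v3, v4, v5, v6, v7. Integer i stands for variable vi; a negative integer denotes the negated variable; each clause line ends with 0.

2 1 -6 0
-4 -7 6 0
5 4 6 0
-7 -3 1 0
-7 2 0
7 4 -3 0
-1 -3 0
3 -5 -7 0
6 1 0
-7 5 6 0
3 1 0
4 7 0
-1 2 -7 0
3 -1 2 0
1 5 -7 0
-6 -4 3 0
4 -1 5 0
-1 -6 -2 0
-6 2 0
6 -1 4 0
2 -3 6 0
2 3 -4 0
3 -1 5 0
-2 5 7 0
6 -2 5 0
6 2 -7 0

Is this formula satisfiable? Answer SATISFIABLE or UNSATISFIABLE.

Try v1 = False.
  then v6 is forced to True.
  then v2 is forced to True.
  then v3 is forced to True.
  then v7 is forced to False.
  then v4 is forced to True.
  then v5 is forced to True.
Every clause has at least one true literal under this assignment.
So v1=F, v2=T, v3=T, v4=T, v5=T, v6=T, v7=F is a satisfying assignment.

SATISFIABLE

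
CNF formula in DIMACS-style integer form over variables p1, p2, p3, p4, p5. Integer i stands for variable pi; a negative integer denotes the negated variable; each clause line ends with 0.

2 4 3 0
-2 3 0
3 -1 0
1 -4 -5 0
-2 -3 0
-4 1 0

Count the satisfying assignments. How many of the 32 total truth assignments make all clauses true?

Satisfying assignments:
  p1=0 p2=0 p3=1 p4=0 p5=0
  p1=0 p2=0 p3=1 p4=0 p5=1
  p1=1 p2=0 p3=1 p4=0 p5=0
  p1=1 p2=0 p3=1 p4=0 p5=1
  p1=1 p2=0 p3=1 p4=1 p5=0
  p1=1 p2=0 p3=1 p4=1 p5=1
Count: 6.

6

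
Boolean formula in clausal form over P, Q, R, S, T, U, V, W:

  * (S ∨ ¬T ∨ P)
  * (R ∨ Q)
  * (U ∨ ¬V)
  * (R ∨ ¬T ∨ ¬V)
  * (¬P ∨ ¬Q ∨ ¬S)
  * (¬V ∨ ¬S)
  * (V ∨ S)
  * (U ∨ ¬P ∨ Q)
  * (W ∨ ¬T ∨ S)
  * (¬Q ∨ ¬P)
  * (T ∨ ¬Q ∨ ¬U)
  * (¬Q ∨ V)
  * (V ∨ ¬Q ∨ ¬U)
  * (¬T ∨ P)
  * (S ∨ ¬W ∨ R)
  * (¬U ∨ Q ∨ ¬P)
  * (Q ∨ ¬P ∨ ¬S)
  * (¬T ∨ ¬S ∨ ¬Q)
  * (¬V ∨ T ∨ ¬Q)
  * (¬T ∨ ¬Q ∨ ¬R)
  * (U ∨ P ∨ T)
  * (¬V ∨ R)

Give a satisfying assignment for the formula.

P=0  Q=0  R=1  S=1  T=0  U=1  V=0  W=1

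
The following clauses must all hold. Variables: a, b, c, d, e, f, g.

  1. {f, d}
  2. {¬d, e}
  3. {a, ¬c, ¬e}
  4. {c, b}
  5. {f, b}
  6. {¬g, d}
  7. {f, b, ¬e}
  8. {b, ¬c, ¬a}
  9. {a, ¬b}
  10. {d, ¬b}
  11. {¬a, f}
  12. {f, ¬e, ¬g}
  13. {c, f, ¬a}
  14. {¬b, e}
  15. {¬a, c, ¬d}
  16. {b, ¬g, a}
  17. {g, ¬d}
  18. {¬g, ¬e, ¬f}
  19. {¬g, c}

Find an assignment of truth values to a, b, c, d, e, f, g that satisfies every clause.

a=False, b=False, c=True, d=False, e=False, f=True, g=False

Branch on a: take a = False.
  then b is forced to False.
  then c is forced to True.
  then e is forced to False.
  then d is forced to False.
  then f is forced to True.
  then g is forced to False.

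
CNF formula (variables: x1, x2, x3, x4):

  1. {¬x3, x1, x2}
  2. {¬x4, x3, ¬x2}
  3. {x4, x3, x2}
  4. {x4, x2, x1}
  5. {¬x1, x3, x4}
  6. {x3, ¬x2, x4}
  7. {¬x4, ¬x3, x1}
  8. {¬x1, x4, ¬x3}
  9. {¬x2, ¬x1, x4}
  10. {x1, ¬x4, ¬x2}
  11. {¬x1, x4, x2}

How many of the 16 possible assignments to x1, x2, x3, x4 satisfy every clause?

The models are:
  x1=F x2=F x3=F x4=T
  x1=F x2=T x3=T x4=F
  x1=T x2=F x3=F x4=T
  x1=T x2=F x3=T x4=T
  x1=T x2=T x3=T x4=T
Count: 5.

5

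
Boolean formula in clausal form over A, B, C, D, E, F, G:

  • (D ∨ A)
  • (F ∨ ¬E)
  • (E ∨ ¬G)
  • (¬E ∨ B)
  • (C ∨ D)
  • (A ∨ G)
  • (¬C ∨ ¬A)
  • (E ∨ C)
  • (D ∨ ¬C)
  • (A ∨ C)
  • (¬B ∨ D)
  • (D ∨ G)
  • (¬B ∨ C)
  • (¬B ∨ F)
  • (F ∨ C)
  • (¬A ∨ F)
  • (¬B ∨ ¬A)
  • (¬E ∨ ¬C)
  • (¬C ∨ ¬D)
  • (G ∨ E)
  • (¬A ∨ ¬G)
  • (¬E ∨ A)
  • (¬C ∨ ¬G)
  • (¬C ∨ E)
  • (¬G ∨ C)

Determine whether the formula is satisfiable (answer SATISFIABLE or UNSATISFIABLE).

UNSATISFIABLE

C = True:
  propagation gives A=False, D=True; an empty clause results — contradiction.
C = False:
  propagation gives D=True, E=True, F=True, B=True; an empty clause results — contradiction.
Every branch closes, so no satisfying assignment exists.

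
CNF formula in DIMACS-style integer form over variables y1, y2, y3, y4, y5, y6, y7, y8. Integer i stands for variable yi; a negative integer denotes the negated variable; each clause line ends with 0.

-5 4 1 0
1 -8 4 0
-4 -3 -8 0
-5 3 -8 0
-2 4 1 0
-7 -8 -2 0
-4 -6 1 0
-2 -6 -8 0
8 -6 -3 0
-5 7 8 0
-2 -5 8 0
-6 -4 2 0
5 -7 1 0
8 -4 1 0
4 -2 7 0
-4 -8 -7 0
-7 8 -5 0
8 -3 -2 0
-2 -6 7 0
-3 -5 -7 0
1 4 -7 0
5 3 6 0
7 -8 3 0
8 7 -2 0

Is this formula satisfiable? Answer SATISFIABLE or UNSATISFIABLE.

SATISFIABLE

Try y1 = False.
Set y2 = False and propagate.
Branch on y3: take y3 = True.
For the remaining variables, y4 = False, y5 = False, y6 = False, y7 = False, y8 = False works.
Every clause has at least one true literal under this assignment.
So y1=False  y2=False  y3=True  y4=False  y5=False  y6=False  y7=False  y8=False is a satisfying assignment.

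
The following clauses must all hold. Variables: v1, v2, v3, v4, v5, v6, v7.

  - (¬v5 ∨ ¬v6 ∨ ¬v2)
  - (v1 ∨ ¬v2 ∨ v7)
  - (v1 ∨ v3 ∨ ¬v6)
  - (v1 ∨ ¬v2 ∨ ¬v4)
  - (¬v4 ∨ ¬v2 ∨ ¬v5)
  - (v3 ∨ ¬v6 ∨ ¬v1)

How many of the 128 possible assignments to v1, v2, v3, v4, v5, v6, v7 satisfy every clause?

Case analysis on v1 and v2:
  v1=1, v2=1: v7 free; 8 ways for (v3,v4,v5,v6) × 2^1 = 16.
  v1=1, v2=0: v4, v5, v7 free; 3 ways for (v3,v6) × 2^3 = 24.
  v1=0, v2=1: 5 of the 32 assignments to (v3,v4,v5,v6,v7) work.
  v1=0, v2=0: v4, v5, v7 free; 3 ways for (v3,v6) × 2^3 = 24.
Total: 16 + 24 + 5 + 24 = 69.

69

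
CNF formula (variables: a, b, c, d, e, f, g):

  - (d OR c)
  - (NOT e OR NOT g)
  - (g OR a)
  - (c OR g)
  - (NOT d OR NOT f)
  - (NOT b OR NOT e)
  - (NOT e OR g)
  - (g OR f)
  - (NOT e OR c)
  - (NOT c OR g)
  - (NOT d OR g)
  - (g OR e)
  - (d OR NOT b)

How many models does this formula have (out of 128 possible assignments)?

12

Split on g, then e.
  g=1, e=1: a clause becomes empty — 0.
  g=1, e=0: a free; 6 ways for (b,c,d,f) × 2^1 = 12.
  g=0, e=1: a clause becomes empty — 0.
  g=0, e=0: a clause becomes empty — 0.
Total: 0 + 12 + 0 + 0 = 12.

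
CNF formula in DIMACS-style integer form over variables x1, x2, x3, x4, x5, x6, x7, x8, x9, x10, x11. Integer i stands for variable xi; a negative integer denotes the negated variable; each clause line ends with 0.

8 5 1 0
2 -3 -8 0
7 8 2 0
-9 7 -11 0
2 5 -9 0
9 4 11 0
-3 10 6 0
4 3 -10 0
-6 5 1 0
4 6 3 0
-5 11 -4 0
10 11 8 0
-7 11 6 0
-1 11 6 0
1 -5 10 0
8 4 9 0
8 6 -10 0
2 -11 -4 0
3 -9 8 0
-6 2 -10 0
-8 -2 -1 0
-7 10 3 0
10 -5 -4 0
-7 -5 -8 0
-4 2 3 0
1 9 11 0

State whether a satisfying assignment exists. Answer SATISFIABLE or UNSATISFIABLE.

SATISFIABLE

Set x1 = True and propagate.
Try x2 = True.
  then x8 is forced to False.
Try x3 = True.
The remaining clauses are satisfied by x4 = True, x5 = False, x6 = True, x7 = True, x9 = False, x10 = False, x11 = True.
So x1=T, x2=T, x3=T, x4=T, x5=F, x6=T, x7=T, x8=F, x9=F, x10=F, x11=T is a satisfying assignment.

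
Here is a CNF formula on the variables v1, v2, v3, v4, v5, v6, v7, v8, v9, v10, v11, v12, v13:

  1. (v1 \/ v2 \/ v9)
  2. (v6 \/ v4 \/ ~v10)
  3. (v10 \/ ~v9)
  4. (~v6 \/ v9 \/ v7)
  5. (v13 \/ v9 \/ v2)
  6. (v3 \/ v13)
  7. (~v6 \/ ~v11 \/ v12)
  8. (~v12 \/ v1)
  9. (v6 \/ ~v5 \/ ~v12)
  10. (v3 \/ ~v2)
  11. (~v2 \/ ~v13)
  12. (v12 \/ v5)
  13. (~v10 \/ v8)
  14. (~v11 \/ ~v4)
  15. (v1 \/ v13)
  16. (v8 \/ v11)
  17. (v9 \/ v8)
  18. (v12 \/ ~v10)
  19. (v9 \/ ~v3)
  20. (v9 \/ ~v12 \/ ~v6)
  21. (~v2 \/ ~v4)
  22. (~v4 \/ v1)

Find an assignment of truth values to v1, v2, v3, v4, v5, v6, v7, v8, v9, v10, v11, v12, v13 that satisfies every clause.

v1 occurs only positively in the remaining clauses — set v1 = True.
v8 occurs only positively in the remaining clauses — set v8 = True.
Try v2 = False.
Try v3 = True.
  then v9 is forced to True.
  then v10 is forced to True.
  then v12 is forced to True.
Branch on v4: take v4 = True.
  then v11 is forced to False.
The remaining clauses are satisfied by v5 = False, v6 = False, v7 = False, v13 = False.

v1 = True, v2 = False, v3 = True, v4 = True, v5 = False, v6 = False, v7 = False, v8 = True, v9 = True, v10 = True, v11 = False, v12 = True, v13 = False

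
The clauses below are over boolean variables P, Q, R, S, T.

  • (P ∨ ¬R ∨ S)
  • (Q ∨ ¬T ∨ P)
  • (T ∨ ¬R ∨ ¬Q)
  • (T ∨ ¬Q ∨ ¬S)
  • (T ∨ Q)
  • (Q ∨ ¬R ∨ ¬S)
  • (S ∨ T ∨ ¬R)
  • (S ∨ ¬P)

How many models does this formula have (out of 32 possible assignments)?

7

The models are:
  P=0 Q=1 R=0 S=0 T=0
  P=0 Q=1 R=0 S=0 T=1
  P=0 Q=1 R=0 S=1 T=1
  P=0 Q=1 R=1 S=1 T=1
  P=1 Q=0 R=0 S=1 T=1
  P=1 Q=1 R=0 S=1 T=1
  P=1 Q=1 R=1 S=1 T=1
Count: 7.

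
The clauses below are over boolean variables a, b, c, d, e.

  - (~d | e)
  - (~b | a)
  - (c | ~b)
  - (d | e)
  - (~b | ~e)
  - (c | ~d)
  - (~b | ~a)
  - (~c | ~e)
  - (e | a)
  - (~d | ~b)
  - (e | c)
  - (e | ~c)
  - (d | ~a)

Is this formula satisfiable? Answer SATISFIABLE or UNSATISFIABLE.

SATISFIABLE

b occurs only negated in the remaining clauses — set b = False.
Set a = False and propagate.
  then e is forced to True.
  then c is forced to False.
  then d is forced to False.
So a=F, b=F, c=F, d=F, e=T is a satisfying assignment.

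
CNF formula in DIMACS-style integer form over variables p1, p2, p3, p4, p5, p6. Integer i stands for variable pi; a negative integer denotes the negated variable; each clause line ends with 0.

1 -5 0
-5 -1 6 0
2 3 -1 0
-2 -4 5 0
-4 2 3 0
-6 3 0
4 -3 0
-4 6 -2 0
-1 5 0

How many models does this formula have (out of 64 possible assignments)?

6

Satisfying assignments:
  p1=0 p2=0 p3=0 p4=0 p5=0 p6=0
  p1=0 p2=0 p3=1 p4=1 p5=0 p6=0
  p1=0 p2=0 p3=1 p4=1 p5=0 p6=1
  p1=0 p2=1 p3=0 p4=0 p5=0 p6=0
  p1=1 p2=0 p3=1 p4=1 p5=1 p6=1
  p1=1 p2=1 p3=1 p4=1 p5=1 p6=1
Count: 6.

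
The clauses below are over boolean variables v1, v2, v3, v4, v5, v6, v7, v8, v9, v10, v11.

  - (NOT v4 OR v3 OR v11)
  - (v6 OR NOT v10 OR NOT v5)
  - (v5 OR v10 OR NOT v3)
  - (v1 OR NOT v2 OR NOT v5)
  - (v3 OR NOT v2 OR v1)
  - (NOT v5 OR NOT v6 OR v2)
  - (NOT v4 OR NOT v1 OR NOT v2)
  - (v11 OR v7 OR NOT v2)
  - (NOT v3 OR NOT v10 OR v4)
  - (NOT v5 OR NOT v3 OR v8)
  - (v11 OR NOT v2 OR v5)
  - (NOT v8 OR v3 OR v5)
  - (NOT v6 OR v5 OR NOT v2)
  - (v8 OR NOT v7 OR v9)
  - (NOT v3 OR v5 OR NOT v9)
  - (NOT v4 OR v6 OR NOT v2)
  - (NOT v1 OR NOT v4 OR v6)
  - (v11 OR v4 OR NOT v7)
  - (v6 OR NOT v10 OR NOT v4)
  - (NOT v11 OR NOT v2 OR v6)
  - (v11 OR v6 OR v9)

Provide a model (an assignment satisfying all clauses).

v1=0  v2=0  v3=0  v4=1  v5=1  v6=0  v7=0  v8=1  v9=1  v10=0  v11=1

Try v1 = False.
For the remaining variables, v2 = False, v3 = False, v4 = True, v5 = True, v6 = False, v7 = False, v8 = True, v9 = True, v10 = False, v11 = True works.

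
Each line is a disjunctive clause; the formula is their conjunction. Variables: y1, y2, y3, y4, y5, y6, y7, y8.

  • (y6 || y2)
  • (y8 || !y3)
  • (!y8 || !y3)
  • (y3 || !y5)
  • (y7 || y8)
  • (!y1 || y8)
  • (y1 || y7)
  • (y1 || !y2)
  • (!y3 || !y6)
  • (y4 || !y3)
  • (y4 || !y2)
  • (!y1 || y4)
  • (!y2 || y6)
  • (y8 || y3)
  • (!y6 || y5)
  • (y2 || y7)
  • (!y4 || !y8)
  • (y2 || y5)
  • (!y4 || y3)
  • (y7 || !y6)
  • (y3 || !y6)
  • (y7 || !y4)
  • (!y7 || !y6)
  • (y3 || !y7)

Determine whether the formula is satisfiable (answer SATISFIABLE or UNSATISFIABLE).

y3 = True:
  propagation gives y8=True; an empty clause results — contradiction.
y3 = False:
  propagation gives y5=False, y8=True, y6=False, y2=True; an empty clause results — contradiction.
Every branch closes, so no satisfying assignment exists.

UNSATISFIABLE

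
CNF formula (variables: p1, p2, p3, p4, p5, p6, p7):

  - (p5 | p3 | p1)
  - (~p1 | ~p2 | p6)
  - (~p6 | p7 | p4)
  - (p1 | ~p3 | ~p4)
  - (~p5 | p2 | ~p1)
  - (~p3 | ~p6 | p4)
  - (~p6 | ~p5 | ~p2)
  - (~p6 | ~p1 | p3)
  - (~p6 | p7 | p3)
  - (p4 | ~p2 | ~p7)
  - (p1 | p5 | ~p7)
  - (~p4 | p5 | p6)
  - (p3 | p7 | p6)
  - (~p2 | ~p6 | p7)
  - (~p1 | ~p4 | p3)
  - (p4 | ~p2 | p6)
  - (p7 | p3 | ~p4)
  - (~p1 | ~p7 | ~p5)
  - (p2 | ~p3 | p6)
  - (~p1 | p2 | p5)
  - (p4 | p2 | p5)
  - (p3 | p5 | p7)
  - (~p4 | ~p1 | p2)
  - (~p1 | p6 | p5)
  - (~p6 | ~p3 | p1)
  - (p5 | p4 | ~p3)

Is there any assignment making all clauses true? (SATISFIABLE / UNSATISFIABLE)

Try p1 = False.
Try p2 = True.
For the remaining variables, p3 = False, p4 = True, p5 = True, p6 = False, p7 = True works.
So p1=0, p2=1, p3=0, p4=1, p5=1, p6=0, p7=1 is a satisfying assignment.

SATISFIABLE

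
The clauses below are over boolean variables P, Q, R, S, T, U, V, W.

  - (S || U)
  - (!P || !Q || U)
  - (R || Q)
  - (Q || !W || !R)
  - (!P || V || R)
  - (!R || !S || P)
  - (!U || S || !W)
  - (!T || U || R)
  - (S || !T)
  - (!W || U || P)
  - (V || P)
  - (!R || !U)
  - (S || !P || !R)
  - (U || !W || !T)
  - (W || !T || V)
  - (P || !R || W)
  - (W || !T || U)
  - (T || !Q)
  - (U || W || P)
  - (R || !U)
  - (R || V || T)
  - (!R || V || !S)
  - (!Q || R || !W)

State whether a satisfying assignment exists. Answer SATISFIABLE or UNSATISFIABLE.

Pure literal: V appears only positively; assign V = True.
Try P = True.
For the remaining variables, Q = False, R = True, S = True, T = False, U = False, W = False works.
Every clause has at least one true literal under this assignment.
So P = True, Q = False, R = True, S = True, T = False, U = False, V = True, W = False is a satisfying assignment.

SATISFIABLE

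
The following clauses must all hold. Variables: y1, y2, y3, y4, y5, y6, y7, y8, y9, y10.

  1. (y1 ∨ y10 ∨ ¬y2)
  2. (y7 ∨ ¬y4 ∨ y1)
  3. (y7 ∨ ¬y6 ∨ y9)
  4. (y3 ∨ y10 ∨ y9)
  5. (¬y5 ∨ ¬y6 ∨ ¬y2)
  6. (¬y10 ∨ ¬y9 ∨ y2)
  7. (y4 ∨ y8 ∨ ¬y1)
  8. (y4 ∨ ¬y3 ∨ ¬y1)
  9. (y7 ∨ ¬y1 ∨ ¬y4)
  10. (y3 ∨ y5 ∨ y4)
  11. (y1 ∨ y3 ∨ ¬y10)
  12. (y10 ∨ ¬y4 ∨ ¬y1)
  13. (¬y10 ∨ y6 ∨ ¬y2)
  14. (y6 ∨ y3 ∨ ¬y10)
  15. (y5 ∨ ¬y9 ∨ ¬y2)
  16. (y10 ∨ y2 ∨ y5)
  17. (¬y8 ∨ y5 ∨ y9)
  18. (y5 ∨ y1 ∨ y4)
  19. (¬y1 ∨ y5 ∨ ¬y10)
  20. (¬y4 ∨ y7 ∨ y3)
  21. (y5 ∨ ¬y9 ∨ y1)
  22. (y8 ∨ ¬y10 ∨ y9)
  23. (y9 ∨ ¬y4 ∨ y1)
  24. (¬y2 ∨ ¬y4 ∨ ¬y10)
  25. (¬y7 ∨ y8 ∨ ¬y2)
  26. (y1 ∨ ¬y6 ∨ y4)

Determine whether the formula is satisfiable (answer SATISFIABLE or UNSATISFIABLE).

SATISFIABLE

Branch on y1: take y1 = False.
Try y2 = False.
For the remaining variables, y3 = False, y4 = False, y5 = True, y6 = False, y7 = False, y8 = False, y9 = True, y10 = False works.
So y1=False  y2=False  y3=False  y4=False  y5=True  y6=False  y7=False  y8=False  y9=True  y10=False is a satisfying assignment.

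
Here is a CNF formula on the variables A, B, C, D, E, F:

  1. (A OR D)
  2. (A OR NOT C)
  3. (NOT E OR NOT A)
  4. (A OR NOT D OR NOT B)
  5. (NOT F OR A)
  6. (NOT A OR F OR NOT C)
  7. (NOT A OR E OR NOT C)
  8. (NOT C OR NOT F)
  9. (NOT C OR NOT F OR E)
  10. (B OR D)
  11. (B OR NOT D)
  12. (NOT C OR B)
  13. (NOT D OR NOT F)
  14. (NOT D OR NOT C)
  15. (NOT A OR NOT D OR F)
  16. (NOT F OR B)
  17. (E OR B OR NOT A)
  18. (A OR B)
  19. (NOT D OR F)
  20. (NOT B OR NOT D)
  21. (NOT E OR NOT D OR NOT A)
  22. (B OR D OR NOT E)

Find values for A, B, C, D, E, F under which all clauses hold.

A=True, B=True, C=False, D=False, E=False, F=False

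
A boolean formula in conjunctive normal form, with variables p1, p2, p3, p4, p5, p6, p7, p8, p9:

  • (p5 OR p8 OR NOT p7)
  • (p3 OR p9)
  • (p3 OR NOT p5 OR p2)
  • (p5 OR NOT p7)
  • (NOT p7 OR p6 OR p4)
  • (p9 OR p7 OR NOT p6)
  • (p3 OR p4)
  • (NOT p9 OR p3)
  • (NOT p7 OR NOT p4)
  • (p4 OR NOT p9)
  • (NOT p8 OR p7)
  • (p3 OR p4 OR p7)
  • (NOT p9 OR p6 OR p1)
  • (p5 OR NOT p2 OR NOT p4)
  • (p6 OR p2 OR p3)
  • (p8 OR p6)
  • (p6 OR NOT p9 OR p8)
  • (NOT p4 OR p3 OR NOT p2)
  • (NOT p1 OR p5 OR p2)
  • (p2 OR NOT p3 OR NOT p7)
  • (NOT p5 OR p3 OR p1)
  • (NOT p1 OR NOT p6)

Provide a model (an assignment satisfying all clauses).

p1=0, p2=1, p3=1, p4=0, p5=1, p6=1, p7=1, p8=1, p9=0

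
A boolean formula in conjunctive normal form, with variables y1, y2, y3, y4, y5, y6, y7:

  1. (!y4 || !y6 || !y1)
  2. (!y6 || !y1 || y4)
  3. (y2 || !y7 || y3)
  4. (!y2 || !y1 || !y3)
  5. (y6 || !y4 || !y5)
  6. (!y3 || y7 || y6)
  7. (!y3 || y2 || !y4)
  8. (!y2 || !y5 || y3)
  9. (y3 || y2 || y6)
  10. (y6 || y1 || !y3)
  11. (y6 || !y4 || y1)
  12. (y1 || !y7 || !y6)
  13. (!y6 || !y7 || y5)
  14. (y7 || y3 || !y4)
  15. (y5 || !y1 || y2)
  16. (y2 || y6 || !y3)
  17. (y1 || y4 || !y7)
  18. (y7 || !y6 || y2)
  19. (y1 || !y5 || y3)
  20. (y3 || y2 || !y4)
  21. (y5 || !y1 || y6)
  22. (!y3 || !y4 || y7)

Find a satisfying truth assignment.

y1=F, y2=T, y3=T, y4=F, y5=F, y6=T, y7=F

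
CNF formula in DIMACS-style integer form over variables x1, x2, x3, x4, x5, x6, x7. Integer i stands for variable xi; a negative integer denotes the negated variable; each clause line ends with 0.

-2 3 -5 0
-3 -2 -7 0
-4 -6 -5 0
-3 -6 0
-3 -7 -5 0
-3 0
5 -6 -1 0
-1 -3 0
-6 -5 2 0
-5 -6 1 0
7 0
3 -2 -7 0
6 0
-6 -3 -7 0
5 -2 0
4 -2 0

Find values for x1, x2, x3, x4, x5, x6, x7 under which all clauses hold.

(!x3) is a unit clause, so x3 = False.
The clause (x7) is unit: x7 must be True.
Unit propagation: (!x2) forces x2 = False.
The clause (x6) is unit: x6 must be True.
Unit propagation: (!x5) forces x5 = False.
(!x1) is a unit clause, so x1 = False.
x4 is now unconstrained; take x4 = False.

x1=F, x2=F, x3=F, x4=F, x5=F, x6=T, x7=T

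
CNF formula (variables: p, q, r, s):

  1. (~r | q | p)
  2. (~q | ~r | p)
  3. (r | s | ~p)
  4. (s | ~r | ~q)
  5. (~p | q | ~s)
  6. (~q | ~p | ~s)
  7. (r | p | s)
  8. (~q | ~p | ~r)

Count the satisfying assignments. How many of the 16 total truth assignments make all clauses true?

The models are:
  p=F q=F r=F s=T
  p=F q=T r=F s=T
  p=T q=F r=T s=F
That's 3 in total.

3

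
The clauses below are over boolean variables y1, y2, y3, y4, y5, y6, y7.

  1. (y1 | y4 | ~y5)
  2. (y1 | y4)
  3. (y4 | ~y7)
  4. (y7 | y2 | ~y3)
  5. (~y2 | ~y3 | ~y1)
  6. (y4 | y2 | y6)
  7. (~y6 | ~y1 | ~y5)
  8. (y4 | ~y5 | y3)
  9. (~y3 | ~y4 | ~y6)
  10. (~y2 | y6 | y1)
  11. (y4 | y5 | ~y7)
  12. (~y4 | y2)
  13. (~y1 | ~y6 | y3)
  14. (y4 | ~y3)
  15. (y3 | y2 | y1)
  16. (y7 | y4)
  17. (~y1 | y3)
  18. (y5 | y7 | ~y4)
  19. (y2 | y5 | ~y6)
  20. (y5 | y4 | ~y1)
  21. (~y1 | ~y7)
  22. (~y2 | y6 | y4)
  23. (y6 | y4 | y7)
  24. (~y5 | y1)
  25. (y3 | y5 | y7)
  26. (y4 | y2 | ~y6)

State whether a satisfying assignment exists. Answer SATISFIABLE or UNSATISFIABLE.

SATISFIABLE

Set y1 = False and propagate.
  then y4 is forced to True.
  then y2 is forced to True.
  then y6 is forced to True.
  then y3 is forced to False.
  then y5 is forced to False.
  then y7 is forced to True.
So y1=F, y2=T, y3=F, y4=T, y5=F, y6=T, y7=T is a satisfying assignment.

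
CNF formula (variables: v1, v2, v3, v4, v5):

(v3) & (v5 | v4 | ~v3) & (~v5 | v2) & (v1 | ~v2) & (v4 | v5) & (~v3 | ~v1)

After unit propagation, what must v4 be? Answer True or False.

(v3) is a unit clause: v3 = True.
(~v3 | ~v1): since v3 = True, the clause reduces to (~v1). v1 = False.
In (v1 | ~v2), v1 is now false; ~v2 must hold, so v2 = False.
From (~v5 | v2) and v2 = False: v5 = False.
(v5 | v4 | ~v3) with v5 = False, v3 = True leaves only v4, so v4 = True.

True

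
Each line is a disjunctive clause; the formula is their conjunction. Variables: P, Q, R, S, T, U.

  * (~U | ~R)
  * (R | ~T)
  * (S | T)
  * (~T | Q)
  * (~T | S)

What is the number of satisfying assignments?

14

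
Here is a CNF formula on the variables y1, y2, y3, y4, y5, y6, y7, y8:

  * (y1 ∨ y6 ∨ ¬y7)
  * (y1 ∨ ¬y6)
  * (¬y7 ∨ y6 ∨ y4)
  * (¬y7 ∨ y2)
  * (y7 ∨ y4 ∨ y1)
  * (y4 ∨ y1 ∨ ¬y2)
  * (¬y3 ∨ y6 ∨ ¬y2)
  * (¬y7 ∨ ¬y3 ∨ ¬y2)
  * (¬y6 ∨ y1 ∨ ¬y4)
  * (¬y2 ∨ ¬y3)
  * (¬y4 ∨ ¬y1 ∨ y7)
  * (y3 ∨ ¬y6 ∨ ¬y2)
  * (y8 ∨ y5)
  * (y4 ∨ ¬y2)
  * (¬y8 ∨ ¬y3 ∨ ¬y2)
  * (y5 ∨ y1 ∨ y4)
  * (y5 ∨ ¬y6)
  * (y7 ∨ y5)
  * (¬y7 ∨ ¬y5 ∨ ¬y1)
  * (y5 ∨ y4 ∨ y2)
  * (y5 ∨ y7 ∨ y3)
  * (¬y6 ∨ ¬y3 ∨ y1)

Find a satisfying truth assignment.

y1=True, y2=False, y3=True, y4=False, y5=True, y6=False, y7=False, y8=True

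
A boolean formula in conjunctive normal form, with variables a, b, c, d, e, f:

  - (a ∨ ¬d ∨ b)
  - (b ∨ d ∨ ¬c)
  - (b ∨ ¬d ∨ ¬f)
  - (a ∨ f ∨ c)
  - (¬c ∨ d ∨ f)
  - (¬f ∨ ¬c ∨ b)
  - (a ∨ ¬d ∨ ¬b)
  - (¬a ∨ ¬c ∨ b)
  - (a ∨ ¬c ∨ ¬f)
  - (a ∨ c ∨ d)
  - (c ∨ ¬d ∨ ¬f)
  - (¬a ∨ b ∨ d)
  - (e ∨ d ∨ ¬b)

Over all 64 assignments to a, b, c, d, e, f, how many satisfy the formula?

Case analysis on d and b:
  d=T, b=T: e free; 3 ways for (a,c,f) × 2^1 = 6.
  d=T, b=F: remaining (a,c,e,f) ∈ {(T,F,F,F); (T,F,T,F)} — 2.
  d=F, b=T: remaining (a,c,e,f) ∈ {(T,F,T,F); (T,F,T,T); (T,T,T,T)} — 3.
  d=F, b=F: a clause becomes empty — 0.
Total: 6 + 2 + 3 + 0 = 11.

11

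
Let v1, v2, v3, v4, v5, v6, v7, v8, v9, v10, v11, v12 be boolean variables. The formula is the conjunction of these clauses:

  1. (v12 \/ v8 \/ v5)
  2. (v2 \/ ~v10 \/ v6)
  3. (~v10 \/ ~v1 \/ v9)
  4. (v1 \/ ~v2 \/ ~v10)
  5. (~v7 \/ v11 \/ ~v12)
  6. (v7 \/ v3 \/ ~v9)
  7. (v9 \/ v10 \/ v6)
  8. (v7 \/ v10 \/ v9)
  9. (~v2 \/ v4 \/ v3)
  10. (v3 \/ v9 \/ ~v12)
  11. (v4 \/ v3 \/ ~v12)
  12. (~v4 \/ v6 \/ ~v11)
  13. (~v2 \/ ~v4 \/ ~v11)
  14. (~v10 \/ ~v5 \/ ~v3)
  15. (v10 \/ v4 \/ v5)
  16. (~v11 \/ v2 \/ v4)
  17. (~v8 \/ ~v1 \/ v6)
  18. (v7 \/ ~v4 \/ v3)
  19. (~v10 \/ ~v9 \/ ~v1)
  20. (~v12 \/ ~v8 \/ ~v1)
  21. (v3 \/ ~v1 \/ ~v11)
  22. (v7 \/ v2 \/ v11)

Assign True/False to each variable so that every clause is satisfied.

v1=F  v2=T  v3=T  v4=F  v5=T  v6=F  v7=F  v8=T  v9=T  v10=F  v11=T  v12=T

Branch on v1: take v1 = False.
The remaining clauses are satisfied by v2 = True, v3 = True, v4 = False, v5 = True, v6 = False, v7 = False, v8 = True, v9 = True, v10 = False, v11 = True, v12 = True.
Every clause has at least one true literal under this assignment.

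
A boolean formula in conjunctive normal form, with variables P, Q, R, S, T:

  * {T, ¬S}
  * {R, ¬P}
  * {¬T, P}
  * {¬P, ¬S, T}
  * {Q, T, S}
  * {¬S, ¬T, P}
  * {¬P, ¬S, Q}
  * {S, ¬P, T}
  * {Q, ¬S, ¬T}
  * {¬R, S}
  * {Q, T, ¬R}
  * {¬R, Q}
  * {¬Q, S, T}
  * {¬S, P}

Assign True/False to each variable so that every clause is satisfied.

P = T  Q = T  R = T  S = T  T = T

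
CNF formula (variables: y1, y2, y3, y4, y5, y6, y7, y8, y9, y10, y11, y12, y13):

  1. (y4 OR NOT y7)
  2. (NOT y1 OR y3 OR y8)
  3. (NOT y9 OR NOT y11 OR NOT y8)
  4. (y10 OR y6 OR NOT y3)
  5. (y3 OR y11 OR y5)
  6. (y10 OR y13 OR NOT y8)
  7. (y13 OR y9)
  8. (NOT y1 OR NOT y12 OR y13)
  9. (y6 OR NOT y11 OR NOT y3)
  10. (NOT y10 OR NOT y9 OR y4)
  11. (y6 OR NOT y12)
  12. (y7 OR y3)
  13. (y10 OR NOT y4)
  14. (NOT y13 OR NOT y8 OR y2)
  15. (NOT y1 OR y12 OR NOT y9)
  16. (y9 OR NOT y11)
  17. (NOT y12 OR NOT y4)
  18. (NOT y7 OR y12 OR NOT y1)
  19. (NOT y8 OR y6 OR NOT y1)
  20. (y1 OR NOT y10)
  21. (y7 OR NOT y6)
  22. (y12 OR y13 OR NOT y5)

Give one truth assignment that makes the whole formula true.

y1=True, y2=True, y3=True, y4=False, y5=False, y6=False, y7=False, y8=False, y9=False, y10=True, y11=False, y12=False, y13=True

Pure literal: y2 appears only positively; assign y2 = True.
Set y1 = True and propagate.
Try y3 = True.
For the remaining variables, y4 = False, y5 = False, y6 = False, y7 = False, y8 = False, y9 = False, y10 = True, y11 = False, y12 = False, y13 = True works.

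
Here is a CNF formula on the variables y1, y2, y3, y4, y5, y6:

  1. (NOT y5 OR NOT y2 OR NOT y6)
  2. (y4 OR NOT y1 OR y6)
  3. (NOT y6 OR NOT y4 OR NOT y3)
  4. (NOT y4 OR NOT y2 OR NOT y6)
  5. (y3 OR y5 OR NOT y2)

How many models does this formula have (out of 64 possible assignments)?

35

Split on y6, then y2.
  y6=T, y2=T: remaining (y1,y3,y4,y5) ∈ {(F,T,F,F); (T,T,F,F)} — 2.
  y6=T, y2=F: y1, y5 free; 3 ways for (y3,y4) × 2^2 = 12.
  y6=F, y2=T: 9 of the 16 assignments to (y1,y3,y4,y5) work.
  y6=F, y2=F: y3, y5 free; 3 ways for (y1,y4) × 2^2 = 12.
Total: 2 + 12 + 9 + 12 = 35.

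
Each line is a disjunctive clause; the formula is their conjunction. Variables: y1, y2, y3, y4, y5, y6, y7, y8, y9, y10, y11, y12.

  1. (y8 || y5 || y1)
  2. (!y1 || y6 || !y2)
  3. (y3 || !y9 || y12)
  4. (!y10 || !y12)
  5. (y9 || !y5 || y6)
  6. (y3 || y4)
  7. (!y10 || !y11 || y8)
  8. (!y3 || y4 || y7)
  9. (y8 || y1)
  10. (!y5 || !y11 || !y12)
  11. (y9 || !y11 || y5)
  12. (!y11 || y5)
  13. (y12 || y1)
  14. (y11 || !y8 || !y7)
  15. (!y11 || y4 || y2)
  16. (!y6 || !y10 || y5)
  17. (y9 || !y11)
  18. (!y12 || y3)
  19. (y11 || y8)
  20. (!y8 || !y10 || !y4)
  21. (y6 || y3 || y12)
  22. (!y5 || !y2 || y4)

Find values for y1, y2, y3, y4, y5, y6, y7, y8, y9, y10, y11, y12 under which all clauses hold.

y1 = 0, y2 = 1, y3 = 1, y4 = 1, y5 = 0, y6 = 1, y7 = 0, y8 = 1, y9 = 0, y10 = 0, y11 = 0, y12 = 1

y10 occurs only negated in the remaining clauses — set y10 = False.
Set y1 = False and propagate.
  then y8 is forced to True.
  then y12 is forced to True.
  then y3 is forced to True.
Try y2 = True.
Try y4 = True.
For the remaining variables, y5 = False, y6 = True, y7 = False, y9 = False, y11 = False works.
Every clause has at least one true literal under this assignment.
Check each clause:
  1. (y5 || y1 || y8) — y8 is true.
  2. (y6 || !y2 || !y1) — y6 is true.
  3. (y3 || y12 || !y9) — y3 is true.
  4. (!y10 || !y12) — !y10 is true.
  5. (!y5 || y6 || y9) — !y5 is true.
  6. (y3 || y4) — y3 is true.
  7. (y8 || !y10 || !y11) — y8 is true.
  8. (!y3 || y7 || y4) — y4 is true.
  9. (y8 || y1) — y8 is true.
  10. (!y5 || !y11 || !y12) — !y5 is true.
  11. (!y11 || y9 || y5) — !y11 is true.
  12. (y5 || !y11) — !y11 is true.
  13. (y1 || y12) — y12 is true.
  14. (!y8 || y11 || !y7) — !y7 is true.
  15. (!y11 || y2 || y4) — y2 is true.
  16. (y5 || !y10 || !y6) — !y10 is true.
  17. (y9 || !y11) — !y11 is true.
  18. (y3 || !y12) — y3 is true.
  19. (y11 || y8) — y8 is true.
  20. (!y8 || !y10 || !y4) — !y10 is true.
  21. (y12 || y6 || y3) — y3 is true.
  22. (y4 || !y5 || !y2) — !y5 is true.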